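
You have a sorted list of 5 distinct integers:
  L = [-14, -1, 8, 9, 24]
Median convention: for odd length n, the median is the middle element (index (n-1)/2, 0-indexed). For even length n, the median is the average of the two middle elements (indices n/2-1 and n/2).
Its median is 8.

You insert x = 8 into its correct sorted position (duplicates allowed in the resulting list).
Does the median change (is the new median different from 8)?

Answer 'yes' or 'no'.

Old median = 8
Insert x = 8
New median = 8
Changed? no

Answer: no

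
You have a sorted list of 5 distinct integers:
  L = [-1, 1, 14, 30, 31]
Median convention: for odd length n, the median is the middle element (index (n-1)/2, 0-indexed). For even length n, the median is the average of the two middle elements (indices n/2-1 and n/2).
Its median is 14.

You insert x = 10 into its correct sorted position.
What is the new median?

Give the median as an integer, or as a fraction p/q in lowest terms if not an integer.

Answer: 12

Derivation:
Old list (sorted, length 5): [-1, 1, 14, 30, 31]
Old median = 14
Insert x = 10
Old length odd (5). Middle was index 2 = 14.
New length even (6). New median = avg of two middle elements.
x = 10: 2 elements are < x, 3 elements are > x.
New sorted list: [-1, 1, 10, 14, 30, 31]
New median = 12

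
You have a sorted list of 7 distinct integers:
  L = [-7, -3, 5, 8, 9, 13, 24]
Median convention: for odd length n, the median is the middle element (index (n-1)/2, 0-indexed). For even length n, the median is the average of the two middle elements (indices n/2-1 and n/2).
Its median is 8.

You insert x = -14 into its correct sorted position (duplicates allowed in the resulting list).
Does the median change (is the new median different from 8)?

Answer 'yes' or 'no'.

Answer: yes

Derivation:
Old median = 8
Insert x = -14
New median = 13/2
Changed? yes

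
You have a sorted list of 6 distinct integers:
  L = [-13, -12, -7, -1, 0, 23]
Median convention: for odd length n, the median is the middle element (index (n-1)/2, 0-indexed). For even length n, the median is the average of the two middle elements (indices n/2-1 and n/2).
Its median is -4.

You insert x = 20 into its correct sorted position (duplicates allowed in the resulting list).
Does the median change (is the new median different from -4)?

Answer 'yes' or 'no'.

Old median = -4
Insert x = 20
New median = -1
Changed? yes

Answer: yes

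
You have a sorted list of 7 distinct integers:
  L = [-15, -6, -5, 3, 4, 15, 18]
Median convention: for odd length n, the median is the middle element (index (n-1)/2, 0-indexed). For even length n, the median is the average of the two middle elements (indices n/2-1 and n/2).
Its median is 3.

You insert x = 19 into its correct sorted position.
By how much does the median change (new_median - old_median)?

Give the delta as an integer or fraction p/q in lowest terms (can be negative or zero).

Answer: 1/2

Derivation:
Old median = 3
After inserting x = 19: new sorted = [-15, -6, -5, 3, 4, 15, 18, 19]
New median = 7/2
Delta = 7/2 - 3 = 1/2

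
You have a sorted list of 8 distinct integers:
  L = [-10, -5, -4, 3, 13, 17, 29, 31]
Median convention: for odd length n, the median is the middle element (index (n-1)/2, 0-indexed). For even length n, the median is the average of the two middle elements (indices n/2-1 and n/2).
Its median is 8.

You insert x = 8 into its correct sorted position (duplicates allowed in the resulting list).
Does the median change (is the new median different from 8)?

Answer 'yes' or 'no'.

Answer: no

Derivation:
Old median = 8
Insert x = 8
New median = 8
Changed? no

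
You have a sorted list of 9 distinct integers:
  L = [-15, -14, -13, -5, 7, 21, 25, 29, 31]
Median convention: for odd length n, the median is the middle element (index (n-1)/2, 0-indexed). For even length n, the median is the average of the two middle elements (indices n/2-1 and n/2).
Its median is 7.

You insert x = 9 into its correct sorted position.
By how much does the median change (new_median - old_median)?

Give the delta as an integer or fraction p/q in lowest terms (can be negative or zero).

Old median = 7
After inserting x = 9: new sorted = [-15, -14, -13, -5, 7, 9, 21, 25, 29, 31]
New median = 8
Delta = 8 - 7 = 1

Answer: 1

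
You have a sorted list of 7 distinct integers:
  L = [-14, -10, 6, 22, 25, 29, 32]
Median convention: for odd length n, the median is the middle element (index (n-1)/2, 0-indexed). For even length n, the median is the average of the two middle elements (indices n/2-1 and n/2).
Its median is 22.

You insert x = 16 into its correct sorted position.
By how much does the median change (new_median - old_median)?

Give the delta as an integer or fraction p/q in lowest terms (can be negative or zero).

Answer: -3

Derivation:
Old median = 22
After inserting x = 16: new sorted = [-14, -10, 6, 16, 22, 25, 29, 32]
New median = 19
Delta = 19 - 22 = -3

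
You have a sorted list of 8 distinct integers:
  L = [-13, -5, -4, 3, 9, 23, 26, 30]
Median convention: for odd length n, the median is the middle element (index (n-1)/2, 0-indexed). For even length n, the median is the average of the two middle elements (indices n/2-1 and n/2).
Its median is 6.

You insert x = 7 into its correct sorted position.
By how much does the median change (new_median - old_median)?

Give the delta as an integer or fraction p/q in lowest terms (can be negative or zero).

Answer: 1

Derivation:
Old median = 6
After inserting x = 7: new sorted = [-13, -5, -4, 3, 7, 9, 23, 26, 30]
New median = 7
Delta = 7 - 6 = 1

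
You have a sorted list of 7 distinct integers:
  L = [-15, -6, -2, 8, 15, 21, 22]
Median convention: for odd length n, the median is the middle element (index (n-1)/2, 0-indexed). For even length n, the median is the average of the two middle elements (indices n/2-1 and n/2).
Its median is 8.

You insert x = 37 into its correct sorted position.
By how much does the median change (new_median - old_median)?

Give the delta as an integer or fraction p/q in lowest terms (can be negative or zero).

Answer: 7/2

Derivation:
Old median = 8
After inserting x = 37: new sorted = [-15, -6, -2, 8, 15, 21, 22, 37]
New median = 23/2
Delta = 23/2 - 8 = 7/2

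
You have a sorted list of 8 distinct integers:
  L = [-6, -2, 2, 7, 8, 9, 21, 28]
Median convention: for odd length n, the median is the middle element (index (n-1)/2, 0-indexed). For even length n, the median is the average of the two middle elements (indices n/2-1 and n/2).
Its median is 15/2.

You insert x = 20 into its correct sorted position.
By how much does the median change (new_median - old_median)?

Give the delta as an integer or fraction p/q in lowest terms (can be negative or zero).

Old median = 15/2
After inserting x = 20: new sorted = [-6, -2, 2, 7, 8, 9, 20, 21, 28]
New median = 8
Delta = 8 - 15/2 = 1/2

Answer: 1/2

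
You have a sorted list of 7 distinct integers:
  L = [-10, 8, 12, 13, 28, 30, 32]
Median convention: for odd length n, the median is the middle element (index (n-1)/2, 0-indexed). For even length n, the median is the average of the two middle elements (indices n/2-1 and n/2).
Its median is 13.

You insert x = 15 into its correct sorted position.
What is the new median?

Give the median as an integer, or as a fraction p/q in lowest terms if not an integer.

Old list (sorted, length 7): [-10, 8, 12, 13, 28, 30, 32]
Old median = 13
Insert x = 15
Old length odd (7). Middle was index 3 = 13.
New length even (8). New median = avg of two middle elements.
x = 15: 4 elements are < x, 3 elements are > x.
New sorted list: [-10, 8, 12, 13, 15, 28, 30, 32]
New median = 14

Answer: 14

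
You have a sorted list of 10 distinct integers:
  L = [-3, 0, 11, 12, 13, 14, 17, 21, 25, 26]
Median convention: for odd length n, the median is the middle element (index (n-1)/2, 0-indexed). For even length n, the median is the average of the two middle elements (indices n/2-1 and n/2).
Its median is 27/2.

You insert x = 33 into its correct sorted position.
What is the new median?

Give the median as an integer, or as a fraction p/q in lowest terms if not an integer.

Answer: 14

Derivation:
Old list (sorted, length 10): [-3, 0, 11, 12, 13, 14, 17, 21, 25, 26]
Old median = 27/2
Insert x = 33
Old length even (10). Middle pair: indices 4,5 = 13,14.
New length odd (11). New median = single middle element.
x = 33: 10 elements are < x, 0 elements are > x.
New sorted list: [-3, 0, 11, 12, 13, 14, 17, 21, 25, 26, 33]
New median = 14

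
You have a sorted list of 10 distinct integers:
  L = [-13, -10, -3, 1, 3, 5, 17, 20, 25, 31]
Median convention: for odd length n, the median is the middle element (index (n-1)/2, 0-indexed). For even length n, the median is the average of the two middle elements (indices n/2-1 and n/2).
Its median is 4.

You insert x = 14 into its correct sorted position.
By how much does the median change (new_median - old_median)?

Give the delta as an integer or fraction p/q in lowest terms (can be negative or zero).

Answer: 1

Derivation:
Old median = 4
After inserting x = 14: new sorted = [-13, -10, -3, 1, 3, 5, 14, 17, 20, 25, 31]
New median = 5
Delta = 5 - 4 = 1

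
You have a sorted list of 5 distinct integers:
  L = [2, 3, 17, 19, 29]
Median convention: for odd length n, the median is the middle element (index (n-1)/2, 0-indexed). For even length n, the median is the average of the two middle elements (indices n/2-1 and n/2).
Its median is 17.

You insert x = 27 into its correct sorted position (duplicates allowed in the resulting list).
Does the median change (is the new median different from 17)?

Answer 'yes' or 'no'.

Old median = 17
Insert x = 27
New median = 18
Changed? yes

Answer: yes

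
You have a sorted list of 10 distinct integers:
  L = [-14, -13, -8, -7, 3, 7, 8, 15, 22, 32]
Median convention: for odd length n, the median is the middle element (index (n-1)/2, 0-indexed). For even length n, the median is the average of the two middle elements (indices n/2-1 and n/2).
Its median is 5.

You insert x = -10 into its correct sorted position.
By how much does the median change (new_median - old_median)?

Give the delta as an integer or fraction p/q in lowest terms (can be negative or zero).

Old median = 5
After inserting x = -10: new sorted = [-14, -13, -10, -8, -7, 3, 7, 8, 15, 22, 32]
New median = 3
Delta = 3 - 5 = -2

Answer: -2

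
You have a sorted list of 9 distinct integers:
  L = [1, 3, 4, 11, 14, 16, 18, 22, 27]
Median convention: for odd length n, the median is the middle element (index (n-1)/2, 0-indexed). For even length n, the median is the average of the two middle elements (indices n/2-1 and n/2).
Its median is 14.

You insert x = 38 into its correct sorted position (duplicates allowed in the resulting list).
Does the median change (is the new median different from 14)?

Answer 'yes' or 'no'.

Old median = 14
Insert x = 38
New median = 15
Changed? yes

Answer: yes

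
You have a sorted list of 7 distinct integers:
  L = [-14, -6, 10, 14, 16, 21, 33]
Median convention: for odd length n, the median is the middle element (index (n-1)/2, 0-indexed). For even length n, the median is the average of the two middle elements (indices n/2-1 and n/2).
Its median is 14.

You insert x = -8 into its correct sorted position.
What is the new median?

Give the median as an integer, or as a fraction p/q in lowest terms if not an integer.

Old list (sorted, length 7): [-14, -6, 10, 14, 16, 21, 33]
Old median = 14
Insert x = -8
Old length odd (7). Middle was index 3 = 14.
New length even (8). New median = avg of two middle elements.
x = -8: 1 elements are < x, 6 elements are > x.
New sorted list: [-14, -8, -6, 10, 14, 16, 21, 33]
New median = 12

Answer: 12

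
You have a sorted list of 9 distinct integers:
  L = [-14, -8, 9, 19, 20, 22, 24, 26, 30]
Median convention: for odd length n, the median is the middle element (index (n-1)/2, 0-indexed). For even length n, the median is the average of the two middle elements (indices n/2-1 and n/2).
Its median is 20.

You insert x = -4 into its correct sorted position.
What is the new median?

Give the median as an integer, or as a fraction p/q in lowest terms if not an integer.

Answer: 39/2

Derivation:
Old list (sorted, length 9): [-14, -8, 9, 19, 20, 22, 24, 26, 30]
Old median = 20
Insert x = -4
Old length odd (9). Middle was index 4 = 20.
New length even (10). New median = avg of two middle elements.
x = -4: 2 elements are < x, 7 elements are > x.
New sorted list: [-14, -8, -4, 9, 19, 20, 22, 24, 26, 30]
New median = 39/2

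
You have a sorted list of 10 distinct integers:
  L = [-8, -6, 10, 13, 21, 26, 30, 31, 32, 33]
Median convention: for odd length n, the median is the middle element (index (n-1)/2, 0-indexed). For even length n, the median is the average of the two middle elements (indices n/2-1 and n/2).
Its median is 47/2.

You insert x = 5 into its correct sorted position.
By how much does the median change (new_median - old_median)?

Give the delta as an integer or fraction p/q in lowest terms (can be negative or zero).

Old median = 47/2
After inserting x = 5: new sorted = [-8, -6, 5, 10, 13, 21, 26, 30, 31, 32, 33]
New median = 21
Delta = 21 - 47/2 = -5/2

Answer: -5/2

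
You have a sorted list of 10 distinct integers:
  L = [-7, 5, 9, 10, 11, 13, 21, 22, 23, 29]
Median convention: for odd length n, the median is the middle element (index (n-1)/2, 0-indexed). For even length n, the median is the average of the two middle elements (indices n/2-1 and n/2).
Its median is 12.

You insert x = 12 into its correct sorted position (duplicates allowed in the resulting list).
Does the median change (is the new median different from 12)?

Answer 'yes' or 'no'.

Answer: no

Derivation:
Old median = 12
Insert x = 12
New median = 12
Changed? no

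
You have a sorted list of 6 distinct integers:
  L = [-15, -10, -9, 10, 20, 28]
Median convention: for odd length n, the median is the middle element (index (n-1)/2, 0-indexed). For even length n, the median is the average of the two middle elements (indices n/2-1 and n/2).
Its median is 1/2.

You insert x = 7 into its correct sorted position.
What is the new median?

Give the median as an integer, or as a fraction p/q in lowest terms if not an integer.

Old list (sorted, length 6): [-15, -10, -9, 10, 20, 28]
Old median = 1/2
Insert x = 7
Old length even (6). Middle pair: indices 2,3 = -9,10.
New length odd (7). New median = single middle element.
x = 7: 3 elements are < x, 3 elements are > x.
New sorted list: [-15, -10, -9, 7, 10, 20, 28]
New median = 7

Answer: 7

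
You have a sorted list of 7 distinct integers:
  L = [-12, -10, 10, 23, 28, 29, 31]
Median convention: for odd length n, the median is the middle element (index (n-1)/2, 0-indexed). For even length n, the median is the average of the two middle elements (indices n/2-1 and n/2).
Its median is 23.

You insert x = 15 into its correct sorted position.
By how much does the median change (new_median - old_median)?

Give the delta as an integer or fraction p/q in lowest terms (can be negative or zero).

Old median = 23
After inserting x = 15: new sorted = [-12, -10, 10, 15, 23, 28, 29, 31]
New median = 19
Delta = 19 - 23 = -4

Answer: -4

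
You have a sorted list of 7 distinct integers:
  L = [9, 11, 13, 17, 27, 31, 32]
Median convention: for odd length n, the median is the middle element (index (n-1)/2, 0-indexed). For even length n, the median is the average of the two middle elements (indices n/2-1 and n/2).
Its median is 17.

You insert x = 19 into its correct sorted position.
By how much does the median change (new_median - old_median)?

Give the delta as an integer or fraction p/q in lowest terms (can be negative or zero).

Old median = 17
After inserting x = 19: new sorted = [9, 11, 13, 17, 19, 27, 31, 32]
New median = 18
Delta = 18 - 17 = 1

Answer: 1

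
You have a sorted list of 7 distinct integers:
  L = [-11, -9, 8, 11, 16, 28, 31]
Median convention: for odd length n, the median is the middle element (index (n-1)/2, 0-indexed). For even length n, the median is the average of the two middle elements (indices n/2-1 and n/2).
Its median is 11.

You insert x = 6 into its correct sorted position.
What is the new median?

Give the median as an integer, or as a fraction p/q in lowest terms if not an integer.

Answer: 19/2

Derivation:
Old list (sorted, length 7): [-11, -9, 8, 11, 16, 28, 31]
Old median = 11
Insert x = 6
Old length odd (7). Middle was index 3 = 11.
New length even (8). New median = avg of two middle elements.
x = 6: 2 elements are < x, 5 elements are > x.
New sorted list: [-11, -9, 6, 8, 11, 16, 28, 31]
New median = 19/2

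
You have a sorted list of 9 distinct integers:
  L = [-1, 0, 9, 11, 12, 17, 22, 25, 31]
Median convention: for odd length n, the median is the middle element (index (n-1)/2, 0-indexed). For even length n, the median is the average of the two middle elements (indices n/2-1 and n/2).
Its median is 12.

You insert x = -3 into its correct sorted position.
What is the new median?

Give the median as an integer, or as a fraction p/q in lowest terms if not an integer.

Answer: 23/2

Derivation:
Old list (sorted, length 9): [-1, 0, 9, 11, 12, 17, 22, 25, 31]
Old median = 12
Insert x = -3
Old length odd (9). Middle was index 4 = 12.
New length even (10). New median = avg of two middle elements.
x = -3: 0 elements are < x, 9 elements are > x.
New sorted list: [-3, -1, 0, 9, 11, 12, 17, 22, 25, 31]
New median = 23/2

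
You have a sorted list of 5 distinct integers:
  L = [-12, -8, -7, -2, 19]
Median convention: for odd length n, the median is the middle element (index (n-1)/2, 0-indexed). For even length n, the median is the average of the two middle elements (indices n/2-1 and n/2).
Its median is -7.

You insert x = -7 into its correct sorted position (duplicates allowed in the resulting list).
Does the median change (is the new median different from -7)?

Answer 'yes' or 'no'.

Answer: no

Derivation:
Old median = -7
Insert x = -7
New median = -7
Changed? no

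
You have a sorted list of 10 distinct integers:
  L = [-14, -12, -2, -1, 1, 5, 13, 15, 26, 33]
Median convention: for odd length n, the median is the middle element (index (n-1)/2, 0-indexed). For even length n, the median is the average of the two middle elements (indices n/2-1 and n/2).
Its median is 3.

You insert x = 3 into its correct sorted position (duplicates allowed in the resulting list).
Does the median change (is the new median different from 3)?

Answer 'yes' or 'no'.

Answer: no

Derivation:
Old median = 3
Insert x = 3
New median = 3
Changed? no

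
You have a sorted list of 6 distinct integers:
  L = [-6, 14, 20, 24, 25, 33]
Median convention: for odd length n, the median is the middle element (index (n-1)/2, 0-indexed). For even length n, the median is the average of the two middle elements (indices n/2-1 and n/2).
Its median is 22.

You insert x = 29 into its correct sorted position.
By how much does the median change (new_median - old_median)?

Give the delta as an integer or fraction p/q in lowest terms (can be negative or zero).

Old median = 22
After inserting x = 29: new sorted = [-6, 14, 20, 24, 25, 29, 33]
New median = 24
Delta = 24 - 22 = 2

Answer: 2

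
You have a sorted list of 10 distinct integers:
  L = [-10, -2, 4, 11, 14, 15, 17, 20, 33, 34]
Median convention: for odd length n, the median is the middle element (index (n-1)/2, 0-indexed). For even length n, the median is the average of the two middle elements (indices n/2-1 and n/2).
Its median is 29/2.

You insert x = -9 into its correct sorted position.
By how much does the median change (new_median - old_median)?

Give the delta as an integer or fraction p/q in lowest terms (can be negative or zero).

Old median = 29/2
After inserting x = -9: new sorted = [-10, -9, -2, 4, 11, 14, 15, 17, 20, 33, 34]
New median = 14
Delta = 14 - 29/2 = -1/2

Answer: -1/2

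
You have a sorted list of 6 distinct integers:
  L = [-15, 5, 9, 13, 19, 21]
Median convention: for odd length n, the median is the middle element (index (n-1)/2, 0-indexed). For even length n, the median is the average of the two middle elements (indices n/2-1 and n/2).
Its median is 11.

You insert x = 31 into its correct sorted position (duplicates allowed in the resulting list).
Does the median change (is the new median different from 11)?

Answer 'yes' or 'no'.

Answer: yes

Derivation:
Old median = 11
Insert x = 31
New median = 13
Changed? yes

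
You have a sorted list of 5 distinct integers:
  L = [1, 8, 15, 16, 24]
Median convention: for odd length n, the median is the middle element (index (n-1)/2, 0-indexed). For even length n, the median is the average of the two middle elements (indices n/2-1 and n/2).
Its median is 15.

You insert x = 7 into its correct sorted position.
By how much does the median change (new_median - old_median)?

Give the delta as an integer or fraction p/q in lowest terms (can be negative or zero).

Old median = 15
After inserting x = 7: new sorted = [1, 7, 8, 15, 16, 24]
New median = 23/2
Delta = 23/2 - 15 = -7/2

Answer: -7/2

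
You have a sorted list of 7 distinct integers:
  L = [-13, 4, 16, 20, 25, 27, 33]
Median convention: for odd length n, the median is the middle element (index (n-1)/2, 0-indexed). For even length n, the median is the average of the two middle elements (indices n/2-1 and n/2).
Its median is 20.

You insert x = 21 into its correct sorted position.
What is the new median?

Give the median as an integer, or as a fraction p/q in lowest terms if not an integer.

Old list (sorted, length 7): [-13, 4, 16, 20, 25, 27, 33]
Old median = 20
Insert x = 21
Old length odd (7). Middle was index 3 = 20.
New length even (8). New median = avg of two middle elements.
x = 21: 4 elements are < x, 3 elements are > x.
New sorted list: [-13, 4, 16, 20, 21, 25, 27, 33]
New median = 41/2

Answer: 41/2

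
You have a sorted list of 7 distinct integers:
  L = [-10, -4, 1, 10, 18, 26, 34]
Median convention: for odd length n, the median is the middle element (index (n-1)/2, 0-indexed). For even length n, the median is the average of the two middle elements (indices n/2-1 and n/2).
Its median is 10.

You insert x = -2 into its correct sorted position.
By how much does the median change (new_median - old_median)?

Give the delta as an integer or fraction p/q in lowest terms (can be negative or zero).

Old median = 10
After inserting x = -2: new sorted = [-10, -4, -2, 1, 10, 18, 26, 34]
New median = 11/2
Delta = 11/2 - 10 = -9/2

Answer: -9/2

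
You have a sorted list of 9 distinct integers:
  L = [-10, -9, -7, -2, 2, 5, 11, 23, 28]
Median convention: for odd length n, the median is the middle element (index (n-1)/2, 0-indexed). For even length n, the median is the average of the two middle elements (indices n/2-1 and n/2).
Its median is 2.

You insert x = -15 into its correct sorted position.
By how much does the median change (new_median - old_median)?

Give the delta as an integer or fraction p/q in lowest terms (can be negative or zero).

Old median = 2
After inserting x = -15: new sorted = [-15, -10, -9, -7, -2, 2, 5, 11, 23, 28]
New median = 0
Delta = 0 - 2 = -2

Answer: -2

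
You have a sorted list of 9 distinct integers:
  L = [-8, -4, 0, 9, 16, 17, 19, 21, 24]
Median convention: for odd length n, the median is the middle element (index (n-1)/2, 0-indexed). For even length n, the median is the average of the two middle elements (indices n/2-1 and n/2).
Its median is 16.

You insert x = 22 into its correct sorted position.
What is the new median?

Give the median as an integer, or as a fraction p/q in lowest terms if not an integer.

Answer: 33/2

Derivation:
Old list (sorted, length 9): [-8, -4, 0, 9, 16, 17, 19, 21, 24]
Old median = 16
Insert x = 22
Old length odd (9). Middle was index 4 = 16.
New length even (10). New median = avg of two middle elements.
x = 22: 8 elements are < x, 1 elements are > x.
New sorted list: [-8, -4, 0, 9, 16, 17, 19, 21, 22, 24]
New median = 33/2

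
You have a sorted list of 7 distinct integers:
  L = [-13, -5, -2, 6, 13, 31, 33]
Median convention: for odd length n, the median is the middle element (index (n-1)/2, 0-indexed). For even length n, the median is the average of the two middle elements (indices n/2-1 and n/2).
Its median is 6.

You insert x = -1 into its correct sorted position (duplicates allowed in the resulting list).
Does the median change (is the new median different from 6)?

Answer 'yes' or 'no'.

Answer: yes

Derivation:
Old median = 6
Insert x = -1
New median = 5/2
Changed? yes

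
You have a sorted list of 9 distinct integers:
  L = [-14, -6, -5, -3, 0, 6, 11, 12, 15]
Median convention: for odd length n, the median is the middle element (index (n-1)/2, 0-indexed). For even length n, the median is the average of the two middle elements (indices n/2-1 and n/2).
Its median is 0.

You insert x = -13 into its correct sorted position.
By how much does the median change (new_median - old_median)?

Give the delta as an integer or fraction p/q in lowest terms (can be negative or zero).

Old median = 0
After inserting x = -13: new sorted = [-14, -13, -6, -5, -3, 0, 6, 11, 12, 15]
New median = -3/2
Delta = -3/2 - 0 = -3/2

Answer: -3/2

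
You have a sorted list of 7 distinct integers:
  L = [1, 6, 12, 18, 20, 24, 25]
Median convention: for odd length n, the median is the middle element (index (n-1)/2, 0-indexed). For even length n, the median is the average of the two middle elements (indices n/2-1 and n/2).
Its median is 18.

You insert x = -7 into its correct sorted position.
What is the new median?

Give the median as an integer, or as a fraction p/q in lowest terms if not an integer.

Answer: 15

Derivation:
Old list (sorted, length 7): [1, 6, 12, 18, 20, 24, 25]
Old median = 18
Insert x = -7
Old length odd (7). Middle was index 3 = 18.
New length even (8). New median = avg of two middle elements.
x = -7: 0 elements are < x, 7 elements are > x.
New sorted list: [-7, 1, 6, 12, 18, 20, 24, 25]
New median = 15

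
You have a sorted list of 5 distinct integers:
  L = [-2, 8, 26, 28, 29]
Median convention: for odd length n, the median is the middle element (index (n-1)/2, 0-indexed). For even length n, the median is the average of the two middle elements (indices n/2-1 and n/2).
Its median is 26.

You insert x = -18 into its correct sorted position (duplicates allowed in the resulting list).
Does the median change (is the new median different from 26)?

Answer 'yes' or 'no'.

Old median = 26
Insert x = -18
New median = 17
Changed? yes

Answer: yes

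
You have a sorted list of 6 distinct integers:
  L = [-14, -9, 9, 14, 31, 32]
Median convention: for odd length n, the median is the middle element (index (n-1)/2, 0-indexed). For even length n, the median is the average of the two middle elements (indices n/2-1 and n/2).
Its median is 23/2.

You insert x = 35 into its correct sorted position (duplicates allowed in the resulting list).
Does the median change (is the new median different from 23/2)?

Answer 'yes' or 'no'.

Old median = 23/2
Insert x = 35
New median = 14
Changed? yes

Answer: yes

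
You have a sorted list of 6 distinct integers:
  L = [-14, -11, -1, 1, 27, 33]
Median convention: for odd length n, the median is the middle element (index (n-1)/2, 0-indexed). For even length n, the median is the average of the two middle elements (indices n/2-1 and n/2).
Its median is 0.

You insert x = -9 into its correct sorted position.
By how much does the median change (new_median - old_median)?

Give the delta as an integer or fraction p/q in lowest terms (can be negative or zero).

Old median = 0
After inserting x = -9: new sorted = [-14, -11, -9, -1, 1, 27, 33]
New median = -1
Delta = -1 - 0 = -1

Answer: -1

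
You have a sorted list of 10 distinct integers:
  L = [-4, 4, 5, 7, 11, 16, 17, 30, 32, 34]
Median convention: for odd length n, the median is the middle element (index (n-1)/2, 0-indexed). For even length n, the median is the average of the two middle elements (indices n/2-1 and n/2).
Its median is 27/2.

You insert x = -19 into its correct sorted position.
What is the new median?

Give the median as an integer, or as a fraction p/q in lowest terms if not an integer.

Answer: 11

Derivation:
Old list (sorted, length 10): [-4, 4, 5, 7, 11, 16, 17, 30, 32, 34]
Old median = 27/2
Insert x = -19
Old length even (10). Middle pair: indices 4,5 = 11,16.
New length odd (11). New median = single middle element.
x = -19: 0 elements are < x, 10 elements are > x.
New sorted list: [-19, -4, 4, 5, 7, 11, 16, 17, 30, 32, 34]
New median = 11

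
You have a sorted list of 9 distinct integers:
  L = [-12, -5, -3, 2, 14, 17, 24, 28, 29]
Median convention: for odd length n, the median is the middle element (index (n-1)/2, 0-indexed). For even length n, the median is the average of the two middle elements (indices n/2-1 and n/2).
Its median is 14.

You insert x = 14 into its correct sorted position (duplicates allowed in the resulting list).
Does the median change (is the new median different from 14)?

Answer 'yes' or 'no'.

Answer: no

Derivation:
Old median = 14
Insert x = 14
New median = 14
Changed? no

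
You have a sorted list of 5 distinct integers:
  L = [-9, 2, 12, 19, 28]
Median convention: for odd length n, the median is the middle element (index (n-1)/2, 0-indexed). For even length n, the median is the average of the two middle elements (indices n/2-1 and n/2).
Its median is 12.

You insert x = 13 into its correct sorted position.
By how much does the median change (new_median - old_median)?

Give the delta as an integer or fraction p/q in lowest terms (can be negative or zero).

Answer: 1/2

Derivation:
Old median = 12
After inserting x = 13: new sorted = [-9, 2, 12, 13, 19, 28]
New median = 25/2
Delta = 25/2 - 12 = 1/2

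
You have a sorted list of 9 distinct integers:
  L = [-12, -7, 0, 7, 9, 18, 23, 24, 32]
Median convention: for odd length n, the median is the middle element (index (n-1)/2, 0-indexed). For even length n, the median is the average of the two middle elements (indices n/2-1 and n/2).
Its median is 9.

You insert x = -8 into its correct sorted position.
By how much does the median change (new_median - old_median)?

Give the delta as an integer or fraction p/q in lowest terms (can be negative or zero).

Old median = 9
After inserting x = -8: new sorted = [-12, -8, -7, 0, 7, 9, 18, 23, 24, 32]
New median = 8
Delta = 8 - 9 = -1

Answer: -1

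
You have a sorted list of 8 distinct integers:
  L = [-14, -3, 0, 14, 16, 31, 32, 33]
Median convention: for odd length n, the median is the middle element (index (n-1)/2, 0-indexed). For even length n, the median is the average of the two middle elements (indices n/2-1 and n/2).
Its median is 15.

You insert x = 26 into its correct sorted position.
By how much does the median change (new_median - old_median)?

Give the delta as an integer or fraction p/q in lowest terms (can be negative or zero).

Old median = 15
After inserting x = 26: new sorted = [-14, -3, 0, 14, 16, 26, 31, 32, 33]
New median = 16
Delta = 16 - 15 = 1

Answer: 1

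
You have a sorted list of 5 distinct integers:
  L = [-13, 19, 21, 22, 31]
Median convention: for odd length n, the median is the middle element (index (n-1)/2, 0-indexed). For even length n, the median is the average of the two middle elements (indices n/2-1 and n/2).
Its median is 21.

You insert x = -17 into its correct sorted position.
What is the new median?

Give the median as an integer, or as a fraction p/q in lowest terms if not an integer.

Old list (sorted, length 5): [-13, 19, 21, 22, 31]
Old median = 21
Insert x = -17
Old length odd (5). Middle was index 2 = 21.
New length even (6). New median = avg of two middle elements.
x = -17: 0 elements are < x, 5 elements are > x.
New sorted list: [-17, -13, 19, 21, 22, 31]
New median = 20

Answer: 20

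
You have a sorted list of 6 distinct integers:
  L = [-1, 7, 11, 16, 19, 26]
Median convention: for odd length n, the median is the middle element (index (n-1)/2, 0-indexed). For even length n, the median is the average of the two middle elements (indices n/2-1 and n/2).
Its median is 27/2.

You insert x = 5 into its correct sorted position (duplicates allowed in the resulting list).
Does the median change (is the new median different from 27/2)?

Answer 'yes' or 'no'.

Answer: yes

Derivation:
Old median = 27/2
Insert x = 5
New median = 11
Changed? yes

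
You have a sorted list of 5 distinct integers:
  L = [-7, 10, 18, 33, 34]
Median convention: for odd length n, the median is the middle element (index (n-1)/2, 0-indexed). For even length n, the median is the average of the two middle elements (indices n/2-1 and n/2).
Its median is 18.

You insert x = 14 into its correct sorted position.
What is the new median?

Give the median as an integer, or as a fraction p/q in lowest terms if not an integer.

Answer: 16

Derivation:
Old list (sorted, length 5): [-7, 10, 18, 33, 34]
Old median = 18
Insert x = 14
Old length odd (5). Middle was index 2 = 18.
New length even (6). New median = avg of two middle elements.
x = 14: 2 elements are < x, 3 elements are > x.
New sorted list: [-7, 10, 14, 18, 33, 34]
New median = 16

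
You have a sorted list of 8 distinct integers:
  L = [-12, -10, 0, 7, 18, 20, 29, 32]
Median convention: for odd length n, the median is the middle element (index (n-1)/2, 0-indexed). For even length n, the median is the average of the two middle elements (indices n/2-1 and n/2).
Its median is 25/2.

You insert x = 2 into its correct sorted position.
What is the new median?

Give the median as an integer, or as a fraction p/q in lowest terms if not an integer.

Answer: 7

Derivation:
Old list (sorted, length 8): [-12, -10, 0, 7, 18, 20, 29, 32]
Old median = 25/2
Insert x = 2
Old length even (8). Middle pair: indices 3,4 = 7,18.
New length odd (9). New median = single middle element.
x = 2: 3 elements are < x, 5 elements are > x.
New sorted list: [-12, -10, 0, 2, 7, 18, 20, 29, 32]
New median = 7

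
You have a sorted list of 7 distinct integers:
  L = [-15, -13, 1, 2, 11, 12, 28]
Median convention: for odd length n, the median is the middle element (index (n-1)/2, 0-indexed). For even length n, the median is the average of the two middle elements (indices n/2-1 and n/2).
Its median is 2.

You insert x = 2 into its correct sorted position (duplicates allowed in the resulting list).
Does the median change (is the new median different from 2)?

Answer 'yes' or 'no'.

Answer: no

Derivation:
Old median = 2
Insert x = 2
New median = 2
Changed? no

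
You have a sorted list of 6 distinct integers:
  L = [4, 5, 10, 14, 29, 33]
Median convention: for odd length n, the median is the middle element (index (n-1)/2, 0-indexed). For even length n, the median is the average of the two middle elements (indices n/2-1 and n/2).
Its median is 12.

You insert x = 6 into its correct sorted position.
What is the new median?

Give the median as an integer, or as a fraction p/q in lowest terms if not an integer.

Old list (sorted, length 6): [4, 5, 10, 14, 29, 33]
Old median = 12
Insert x = 6
Old length even (6). Middle pair: indices 2,3 = 10,14.
New length odd (7). New median = single middle element.
x = 6: 2 elements are < x, 4 elements are > x.
New sorted list: [4, 5, 6, 10, 14, 29, 33]
New median = 10

Answer: 10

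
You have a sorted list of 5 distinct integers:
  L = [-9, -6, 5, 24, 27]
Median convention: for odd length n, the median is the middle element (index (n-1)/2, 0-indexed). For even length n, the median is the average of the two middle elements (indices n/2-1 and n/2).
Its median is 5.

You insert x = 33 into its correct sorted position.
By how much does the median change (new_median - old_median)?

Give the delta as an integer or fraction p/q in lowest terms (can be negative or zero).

Old median = 5
After inserting x = 33: new sorted = [-9, -6, 5, 24, 27, 33]
New median = 29/2
Delta = 29/2 - 5 = 19/2

Answer: 19/2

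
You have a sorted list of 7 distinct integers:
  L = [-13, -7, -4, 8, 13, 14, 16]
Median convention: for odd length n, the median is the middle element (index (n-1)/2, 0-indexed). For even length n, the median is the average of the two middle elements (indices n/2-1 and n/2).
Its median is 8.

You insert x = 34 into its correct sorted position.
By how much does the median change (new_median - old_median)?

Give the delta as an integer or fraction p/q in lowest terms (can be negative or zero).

Old median = 8
After inserting x = 34: new sorted = [-13, -7, -4, 8, 13, 14, 16, 34]
New median = 21/2
Delta = 21/2 - 8 = 5/2

Answer: 5/2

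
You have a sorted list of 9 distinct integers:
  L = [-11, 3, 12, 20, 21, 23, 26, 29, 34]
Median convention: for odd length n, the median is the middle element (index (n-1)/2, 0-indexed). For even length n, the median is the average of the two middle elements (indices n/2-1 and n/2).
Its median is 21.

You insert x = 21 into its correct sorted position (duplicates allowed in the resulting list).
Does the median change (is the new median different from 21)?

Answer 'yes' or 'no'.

Answer: no

Derivation:
Old median = 21
Insert x = 21
New median = 21
Changed? no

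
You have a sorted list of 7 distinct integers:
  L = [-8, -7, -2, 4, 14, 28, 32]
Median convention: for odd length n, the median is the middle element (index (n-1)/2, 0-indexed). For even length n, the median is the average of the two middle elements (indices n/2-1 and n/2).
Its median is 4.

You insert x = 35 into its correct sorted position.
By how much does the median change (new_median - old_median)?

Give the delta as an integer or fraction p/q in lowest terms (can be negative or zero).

Old median = 4
After inserting x = 35: new sorted = [-8, -7, -2, 4, 14, 28, 32, 35]
New median = 9
Delta = 9 - 4 = 5

Answer: 5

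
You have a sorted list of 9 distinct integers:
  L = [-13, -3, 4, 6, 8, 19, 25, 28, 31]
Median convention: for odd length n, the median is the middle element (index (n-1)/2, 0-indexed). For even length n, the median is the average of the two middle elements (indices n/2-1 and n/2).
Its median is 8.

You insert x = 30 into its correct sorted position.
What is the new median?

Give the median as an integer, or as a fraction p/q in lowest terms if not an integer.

Answer: 27/2

Derivation:
Old list (sorted, length 9): [-13, -3, 4, 6, 8, 19, 25, 28, 31]
Old median = 8
Insert x = 30
Old length odd (9). Middle was index 4 = 8.
New length even (10). New median = avg of two middle elements.
x = 30: 8 elements are < x, 1 elements are > x.
New sorted list: [-13, -3, 4, 6, 8, 19, 25, 28, 30, 31]
New median = 27/2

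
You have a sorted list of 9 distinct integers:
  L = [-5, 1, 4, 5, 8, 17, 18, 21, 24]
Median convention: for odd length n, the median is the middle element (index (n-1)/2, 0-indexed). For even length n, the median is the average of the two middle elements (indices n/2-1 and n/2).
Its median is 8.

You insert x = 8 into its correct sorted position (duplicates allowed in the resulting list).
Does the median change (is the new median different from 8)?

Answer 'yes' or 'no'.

Answer: no

Derivation:
Old median = 8
Insert x = 8
New median = 8
Changed? no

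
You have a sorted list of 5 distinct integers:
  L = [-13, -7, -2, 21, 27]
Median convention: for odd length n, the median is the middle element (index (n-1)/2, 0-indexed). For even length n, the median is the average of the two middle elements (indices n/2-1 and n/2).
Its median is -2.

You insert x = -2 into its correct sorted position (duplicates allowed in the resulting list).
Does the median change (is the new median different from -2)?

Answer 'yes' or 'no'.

Old median = -2
Insert x = -2
New median = -2
Changed? no

Answer: no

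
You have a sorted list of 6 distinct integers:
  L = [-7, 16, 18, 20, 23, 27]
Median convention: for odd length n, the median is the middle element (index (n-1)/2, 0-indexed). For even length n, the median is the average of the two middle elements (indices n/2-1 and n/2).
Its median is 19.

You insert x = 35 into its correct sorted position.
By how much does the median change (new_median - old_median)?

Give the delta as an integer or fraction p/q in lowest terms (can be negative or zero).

Old median = 19
After inserting x = 35: new sorted = [-7, 16, 18, 20, 23, 27, 35]
New median = 20
Delta = 20 - 19 = 1

Answer: 1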